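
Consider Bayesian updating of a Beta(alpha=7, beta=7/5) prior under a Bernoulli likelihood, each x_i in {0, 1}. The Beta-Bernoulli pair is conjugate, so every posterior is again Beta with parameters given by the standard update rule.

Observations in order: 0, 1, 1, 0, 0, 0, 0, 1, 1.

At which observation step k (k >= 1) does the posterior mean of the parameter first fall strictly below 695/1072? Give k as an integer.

obs 1: x=0 → posterior Beta(7, 12/5)
obs 2: x=1 → posterior Beta(8, 12/5)
obs 3: x=1 → posterior Beta(9, 12/5)
obs 4: x=0 → posterior Beta(9, 17/5)
obs 5: x=0 → posterior Beta(9, 22/5)
obs 6: x=0 → posterior Beta(9, 27/5)
obs 7: x=0 → posterior Beta(9, 32/5)
obs 8: x=1 → posterior Beta(10, 32/5)
obs 9: x=1 → posterior Beta(11, 32/5)

k = 6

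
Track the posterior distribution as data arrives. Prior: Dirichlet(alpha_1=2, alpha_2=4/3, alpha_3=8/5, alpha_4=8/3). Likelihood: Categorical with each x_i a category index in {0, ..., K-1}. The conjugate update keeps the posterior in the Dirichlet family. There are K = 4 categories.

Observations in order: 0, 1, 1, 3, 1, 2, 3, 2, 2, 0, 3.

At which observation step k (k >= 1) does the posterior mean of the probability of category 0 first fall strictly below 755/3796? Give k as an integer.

obs 1: x=0 → posterior Dirichlet(3, 4/3, 8/5, 8/3)
obs 2: x=1 → posterior Dirichlet(3, 7/3, 8/5, 8/3)
obs 3: x=1 → posterior Dirichlet(3, 10/3, 8/5, 8/3)
obs 4: x=3 → posterior Dirichlet(3, 10/3, 8/5, 11/3)
obs 5: x=1 → posterior Dirichlet(3, 13/3, 8/5, 11/3)
obs 6: x=2 → posterior Dirichlet(3, 13/3, 13/5, 11/3)
obs 7: x=3 → posterior Dirichlet(3, 13/3, 13/5, 14/3)
obs 8: x=2 → posterior Dirichlet(3, 13/3, 18/5, 14/3)
obs 9: x=2 → posterior Dirichlet(3, 13/3, 23/5, 14/3)
obs 10: x=0 → posterior Dirichlet(4, 13/3, 23/5, 14/3)
obs 11: x=3 → posterior Dirichlet(4, 13/3, 23/5, 17/3)

k = 8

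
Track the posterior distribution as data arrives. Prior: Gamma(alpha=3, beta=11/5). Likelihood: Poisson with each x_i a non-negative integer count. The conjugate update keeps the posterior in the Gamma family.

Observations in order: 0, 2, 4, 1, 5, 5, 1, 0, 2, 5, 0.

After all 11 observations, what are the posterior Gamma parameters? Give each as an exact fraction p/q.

alpha=28, beta=66/5

obs 1: x=0 → posterior Gamma(3, 16/5)
obs 2: x=2 → posterior Gamma(5, 21/5)
obs 3: x=4 → posterior Gamma(9, 26/5)
obs 4: x=1 → posterior Gamma(10, 31/5)
obs 5: x=5 → posterior Gamma(15, 36/5)
obs 6: x=5 → posterior Gamma(20, 41/5)
obs 7: x=1 → posterior Gamma(21, 46/5)
obs 8: x=0 → posterior Gamma(21, 51/5)
obs 9: x=2 → posterior Gamma(23, 56/5)
obs 10: x=5 → posterior Gamma(28, 61/5)
obs 11: x=0 → posterior Gamma(28, 66/5)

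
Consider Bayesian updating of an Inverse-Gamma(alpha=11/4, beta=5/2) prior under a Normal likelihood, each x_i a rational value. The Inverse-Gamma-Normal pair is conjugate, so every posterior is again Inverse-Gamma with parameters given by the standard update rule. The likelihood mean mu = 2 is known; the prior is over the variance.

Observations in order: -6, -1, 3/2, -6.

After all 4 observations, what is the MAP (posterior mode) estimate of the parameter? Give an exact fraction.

obs 1: x=-6 → posterior Inverse-Gamma(13/4, 69/2)
obs 2: x=-1 → posterior Inverse-Gamma(15/4, 39)
obs 3: x=3/2 → posterior Inverse-Gamma(17/4, 313/8)
obs 4: x=-6 → posterior Inverse-Gamma(19/4, 569/8)

569/46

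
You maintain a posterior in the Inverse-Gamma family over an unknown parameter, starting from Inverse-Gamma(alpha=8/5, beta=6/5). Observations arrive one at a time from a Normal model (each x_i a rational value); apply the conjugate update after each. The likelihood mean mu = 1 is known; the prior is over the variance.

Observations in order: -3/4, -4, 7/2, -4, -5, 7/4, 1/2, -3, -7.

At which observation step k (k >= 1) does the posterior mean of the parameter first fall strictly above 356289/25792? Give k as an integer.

obs 1: x=-3/4 → posterior Inverse-Gamma(21/10, 437/160)
obs 2: x=-4 → posterior Inverse-Gamma(13/5, 2437/160)
obs 3: x=7/2 → posterior Inverse-Gamma(31/10, 2937/160)
obs 4: x=-4 → posterior Inverse-Gamma(18/5, 4937/160)
obs 5: x=-5 → posterior Inverse-Gamma(41/10, 7817/160)
obs 6: x=7/4 → posterior Inverse-Gamma(23/5, 3931/80)
obs 7: x=1/2 → posterior Inverse-Gamma(51/10, 3941/80)
obs 8: x=-3 → posterior Inverse-Gamma(28/5, 4581/80)
obs 9: x=-7 → posterior Inverse-Gamma(61/10, 7141/80)

k = 5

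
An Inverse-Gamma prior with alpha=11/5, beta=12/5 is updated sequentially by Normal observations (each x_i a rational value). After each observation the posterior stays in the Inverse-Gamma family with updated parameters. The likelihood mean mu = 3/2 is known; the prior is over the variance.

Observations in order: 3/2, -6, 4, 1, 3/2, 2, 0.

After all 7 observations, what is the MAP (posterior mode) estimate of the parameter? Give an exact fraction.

obs 1: x=3/2 → posterior Inverse-Gamma(27/10, 12/5)
obs 2: x=-6 → posterior Inverse-Gamma(16/5, 1221/40)
obs 3: x=4 → posterior Inverse-Gamma(37/10, 673/20)
obs 4: x=1 → posterior Inverse-Gamma(21/5, 1351/40)
obs 5: x=3/2 → posterior Inverse-Gamma(47/10, 1351/40)
obs 6: x=2 → posterior Inverse-Gamma(26/5, 339/10)
obs 7: x=0 → posterior Inverse-Gamma(57/10, 1401/40)

1401/268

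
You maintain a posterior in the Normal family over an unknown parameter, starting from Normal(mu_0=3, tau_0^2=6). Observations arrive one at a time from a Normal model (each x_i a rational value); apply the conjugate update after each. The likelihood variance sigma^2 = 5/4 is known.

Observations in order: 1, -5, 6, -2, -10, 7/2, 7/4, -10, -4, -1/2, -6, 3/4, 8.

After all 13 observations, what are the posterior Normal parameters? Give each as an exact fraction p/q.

obs 1: x=1 → posterior Normal(39/29, 30/29)
obs 2: x=-5 → posterior Normal(-81/53, 30/53)
obs 3: x=6 → posterior Normal(9/11, 30/77)
obs 4: x=-2 → posterior Normal(15/101, 30/101)
obs 5: x=-10 → posterior Normal(-9/5, 6/25)
obs 6: x=7/2 → posterior Normal(-141/149, 30/149)
obs 7: x=7/4 → posterior Normal(-99/173, 30/173)
obs 8: x=-10 → posterior Normal(-339/197, 30/197)
obs 9: x=-4 → posterior Normal(-435/221, 30/221)
obs 10: x=-1/2 → posterior Normal(-447/245, 6/49)
obs 11: x=-6 → posterior Normal(-591/269, 30/269)
obs 12: x=3/4 → posterior Normal(-573/293, 30/293)
obs 13: x=8 → posterior Normal(-381/317, 30/317)

mu_0=-381/317, tau_0^2=30/317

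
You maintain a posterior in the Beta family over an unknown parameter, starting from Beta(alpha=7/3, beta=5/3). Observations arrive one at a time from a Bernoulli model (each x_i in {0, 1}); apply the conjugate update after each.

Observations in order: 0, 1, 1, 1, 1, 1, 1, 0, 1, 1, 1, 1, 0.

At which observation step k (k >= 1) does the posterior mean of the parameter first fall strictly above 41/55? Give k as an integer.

k = 7

obs 1: x=0 → posterior Beta(7/3, 8/3)
obs 2: x=1 → posterior Beta(10/3, 8/3)
obs 3: x=1 → posterior Beta(13/3, 8/3)
obs 4: x=1 → posterior Beta(16/3, 8/3)
obs 5: x=1 → posterior Beta(19/3, 8/3)
obs 6: x=1 → posterior Beta(22/3, 8/3)
obs 7: x=1 → posterior Beta(25/3, 8/3)
obs 8: x=0 → posterior Beta(25/3, 11/3)
obs 9: x=1 → posterior Beta(28/3, 11/3)
obs 10: x=1 → posterior Beta(31/3, 11/3)
obs 11: x=1 → posterior Beta(34/3, 11/3)
obs 12: x=1 → posterior Beta(37/3, 11/3)
obs 13: x=0 → posterior Beta(37/3, 14/3)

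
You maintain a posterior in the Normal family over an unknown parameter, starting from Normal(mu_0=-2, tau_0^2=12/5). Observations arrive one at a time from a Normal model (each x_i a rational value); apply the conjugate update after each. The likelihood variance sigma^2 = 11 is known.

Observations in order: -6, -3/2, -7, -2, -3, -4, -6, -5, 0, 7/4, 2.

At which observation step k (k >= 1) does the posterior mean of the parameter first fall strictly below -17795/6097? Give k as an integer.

obs 1: x=-6 → posterior Normal(-182/67, 132/67)
obs 2: x=-3/2 → posterior Normal(-200/79, 132/79)
obs 3: x=-7 → posterior Normal(-284/91, 132/91)
obs 4: x=-2 → posterior Normal(-308/103, 132/103)
obs 5: x=-3 → posterior Normal(-344/115, 132/115)
obs 6: x=-4 → posterior Normal(-392/127, 132/127)
obs 7: x=-6 → posterior Normal(-464/139, 132/139)
obs 8: x=-5 → posterior Normal(-524/151, 132/151)
obs 9: x=0 → posterior Normal(-524/163, 132/163)
obs 10: x=7/4 → posterior Normal(-503/175, 132/175)
obs 11: x=2 → posterior Normal(-479/187, 12/17)

k = 3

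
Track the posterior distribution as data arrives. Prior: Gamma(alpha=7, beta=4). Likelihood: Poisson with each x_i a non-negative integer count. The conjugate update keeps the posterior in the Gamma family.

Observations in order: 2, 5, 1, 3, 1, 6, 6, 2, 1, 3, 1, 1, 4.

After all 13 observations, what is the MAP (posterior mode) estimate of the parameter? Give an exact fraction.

42/17

obs 1: x=2 → posterior Gamma(9, 5)
obs 2: x=5 → posterior Gamma(14, 6)
obs 3: x=1 → posterior Gamma(15, 7)
obs 4: x=3 → posterior Gamma(18, 8)
obs 5: x=1 → posterior Gamma(19, 9)
obs 6: x=6 → posterior Gamma(25, 10)
obs 7: x=6 → posterior Gamma(31, 11)
obs 8: x=2 → posterior Gamma(33, 12)
obs 9: x=1 → posterior Gamma(34, 13)
obs 10: x=3 → posterior Gamma(37, 14)
obs 11: x=1 → posterior Gamma(38, 15)
obs 12: x=1 → posterior Gamma(39, 16)
obs 13: x=4 → posterior Gamma(43, 17)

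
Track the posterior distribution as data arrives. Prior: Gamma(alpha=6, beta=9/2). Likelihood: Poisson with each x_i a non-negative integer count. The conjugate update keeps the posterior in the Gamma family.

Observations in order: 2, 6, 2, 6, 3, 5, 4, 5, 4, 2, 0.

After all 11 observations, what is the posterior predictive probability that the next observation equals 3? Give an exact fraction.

obs 1: x=2 → posterior Gamma(8, 11/2)
obs 2: x=6 → posterior Gamma(14, 13/2)
obs 3: x=2 → posterior Gamma(16, 15/2)
obs 4: x=6 → posterior Gamma(22, 17/2)
obs 5: x=3 → posterior Gamma(25, 19/2)
obs 6: x=5 → posterior Gamma(30, 21/2)
obs 7: x=4 → posterior Gamma(34, 23/2)
obs 8: x=5 → posterior Gamma(39, 25/2)
obs 9: x=4 → posterior Gamma(43, 27/2)
obs 10: x=2 → posterior Gamma(45, 29/2)
obs 11: x=0 → posterior Gamma(45, 31/2)

558678434892577321592074578445034907280035324799087998869059296792457240/2579573218725545955195237036062766502622027210746279259374401742961151147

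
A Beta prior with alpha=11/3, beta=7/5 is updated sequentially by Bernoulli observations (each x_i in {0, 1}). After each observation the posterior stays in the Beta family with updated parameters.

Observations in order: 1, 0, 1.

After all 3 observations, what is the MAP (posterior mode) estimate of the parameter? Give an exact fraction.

10/13

obs 1: x=1 → posterior Beta(14/3, 7/5)
obs 2: x=0 → posterior Beta(14/3, 12/5)
obs 3: x=1 → posterior Beta(17/3, 12/5)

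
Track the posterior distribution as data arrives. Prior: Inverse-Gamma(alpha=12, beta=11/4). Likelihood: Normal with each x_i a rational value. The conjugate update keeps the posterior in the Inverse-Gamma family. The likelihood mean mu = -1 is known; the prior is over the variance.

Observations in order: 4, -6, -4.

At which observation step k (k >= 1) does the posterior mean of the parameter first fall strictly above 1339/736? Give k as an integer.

k = 2

obs 1: x=4 → posterior Inverse-Gamma(25/2, 61/4)
obs 2: x=-6 → posterior Inverse-Gamma(13, 111/4)
obs 3: x=-4 → posterior Inverse-Gamma(27/2, 129/4)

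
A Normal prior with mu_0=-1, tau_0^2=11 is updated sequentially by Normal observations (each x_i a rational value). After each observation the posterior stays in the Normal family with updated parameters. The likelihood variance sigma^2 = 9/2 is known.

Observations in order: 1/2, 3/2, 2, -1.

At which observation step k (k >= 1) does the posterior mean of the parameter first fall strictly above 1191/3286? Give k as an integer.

obs 1: x=1/2 → posterior Normal(2/31, 99/31)
obs 2: x=3/2 → posterior Normal(35/53, 99/53)
obs 3: x=2 → posterior Normal(79/75, 33/25)
obs 4: x=-1 → posterior Normal(57/97, 99/97)

k = 2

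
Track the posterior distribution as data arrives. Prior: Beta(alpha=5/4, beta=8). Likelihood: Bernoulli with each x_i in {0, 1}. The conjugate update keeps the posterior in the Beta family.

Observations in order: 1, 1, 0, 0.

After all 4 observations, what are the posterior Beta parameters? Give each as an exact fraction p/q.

alpha=13/4, beta=10

obs 1: x=1 → posterior Beta(9/4, 8)
obs 2: x=1 → posterior Beta(13/4, 8)
obs 3: x=0 → posterior Beta(13/4, 9)
obs 4: x=0 → posterior Beta(13/4, 10)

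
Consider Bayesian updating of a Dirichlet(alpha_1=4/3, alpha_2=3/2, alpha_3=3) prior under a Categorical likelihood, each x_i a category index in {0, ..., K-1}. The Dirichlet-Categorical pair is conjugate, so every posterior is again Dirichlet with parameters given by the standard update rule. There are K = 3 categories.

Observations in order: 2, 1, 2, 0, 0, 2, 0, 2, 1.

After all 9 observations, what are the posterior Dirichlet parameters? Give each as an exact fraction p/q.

obs 1: x=2 → posterior Dirichlet(4/3, 3/2, 4)
obs 2: x=1 → posterior Dirichlet(4/3, 5/2, 4)
obs 3: x=2 → posterior Dirichlet(4/3, 5/2, 5)
obs 4: x=0 → posterior Dirichlet(7/3, 5/2, 5)
obs 5: x=0 → posterior Dirichlet(10/3, 5/2, 5)
obs 6: x=2 → posterior Dirichlet(10/3, 5/2, 6)
obs 7: x=0 → posterior Dirichlet(13/3, 5/2, 6)
obs 8: x=2 → posterior Dirichlet(13/3, 5/2, 7)
obs 9: x=1 → posterior Dirichlet(13/3, 7/2, 7)

alpha_1=13/3, alpha_2=7/2, alpha_3=7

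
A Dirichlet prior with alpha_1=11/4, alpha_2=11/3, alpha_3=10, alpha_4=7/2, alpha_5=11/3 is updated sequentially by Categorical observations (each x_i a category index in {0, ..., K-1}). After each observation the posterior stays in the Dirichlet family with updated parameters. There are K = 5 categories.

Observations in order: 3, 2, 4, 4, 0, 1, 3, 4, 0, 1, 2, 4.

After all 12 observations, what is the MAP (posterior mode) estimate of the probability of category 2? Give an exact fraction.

132/367

obs 1: x=3 → posterior Dirichlet(11/4, 11/3, 10, 9/2, 11/3)
obs 2: x=2 → posterior Dirichlet(11/4, 11/3, 11, 9/2, 11/3)
obs 3: x=4 → posterior Dirichlet(11/4, 11/3, 11, 9/2, 14/3)
obs 4: x=4 → posterior Dirichlet(11/4, 11/3, 11, 9/2, 17/3)
obs 5: x=0 → posterior Dirichlet(15/4, 11/3, 11, 9/2, 17/3)
obs 6: x=1 → posterior Dirichlet(15/4, 14/3, 11, 9/2, 17/3)
obs 7: x=3 → posterior Dirichlet(15/4, 14/3, 11, 11/2, 17/3)
obs 8: x=4 → posterior Dirichlet(15/4, 14/3, 11, 11/2, 20/3)
obs 9: x=0 → posterior Dirichlet(19/4, 14/3, 11, 11/2, 20/3)
obs 10: x=1 → posterior Dirichlet(19/4, 17/3, 11, 11/2, 20/3)
obs 11: x=2 → posterior Dirichlet(19/4, 17/3, 12, 11/2, 20/3)
obs 12: x=4 → posterior Dirichlet(19/4, 17/3, 12, 11/2, 23/3)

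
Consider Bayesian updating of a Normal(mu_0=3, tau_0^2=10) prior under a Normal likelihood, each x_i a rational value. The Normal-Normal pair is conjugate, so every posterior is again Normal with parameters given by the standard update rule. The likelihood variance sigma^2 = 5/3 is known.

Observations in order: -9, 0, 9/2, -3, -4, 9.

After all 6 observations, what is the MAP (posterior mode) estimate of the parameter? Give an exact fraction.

-12/37

obs 1: x=-9 → posterior Normal(-51/7, 10/7)
obs 2: x=0 → posterior Normal(-51/13, 10/13)
obs 3: x=9/2 → posterior Normal(-24/19, 10/19)
obs 4: x=-3 → posterior Normal(-42/25, 2/5)
obs 5: x=-4 → posterior Normal(-66/31, 10/31)
obs 6: x=9 → posterior Normal(-12/37, 10/37)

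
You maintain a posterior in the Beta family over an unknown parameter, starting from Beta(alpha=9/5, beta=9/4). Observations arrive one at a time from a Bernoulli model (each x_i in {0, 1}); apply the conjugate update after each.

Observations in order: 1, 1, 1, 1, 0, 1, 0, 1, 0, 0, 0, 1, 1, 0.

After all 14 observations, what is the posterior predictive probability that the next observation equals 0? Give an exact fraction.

obs 1: x=1 → posterior Beta(14/5, 9/4)
obs 2: x=1 → posterior Beta(19/5, 9/4)
obs 3: x=1 → posterior Beta(24/5, 9/4)
obs 4: x=1 → posterior Beta(29/5, 9/4)
obs 5: x=0 → posterior Beta(29/5, 13/4)
obs 6: x=1 → posterior Beta(34/5, 13/4)
obs 7: x=0 → posterior Beta(34/5, 17/4)
obs 8: x=1 → posterior Beta(39/5, 17/4)
obs 9: x=0 → posterior Beta(39/5, 21/4)
obs 10: x=0 → posterior Beta(39/5, 25/4)
obs 11: x=0 → posterior Beta(39/5, 29/4)
obs 12: x=1 → posterior Beta(44/5, 29/4)
obs 13: x=1 → posterior Beta(49/5, 29/4)
obs 14: x=0 → posterior Beta(49/5, 33/4)

165/361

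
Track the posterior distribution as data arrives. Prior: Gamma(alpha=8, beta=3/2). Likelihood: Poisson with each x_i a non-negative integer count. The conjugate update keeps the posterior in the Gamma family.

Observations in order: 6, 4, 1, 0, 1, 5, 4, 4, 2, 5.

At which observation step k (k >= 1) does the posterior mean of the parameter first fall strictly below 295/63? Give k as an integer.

k = 3

obs 1: x=6 → posterior Gamma(14, 5/2)
obs 2: x=4 → posterior Gamma(18, 7/2)
obs 3: x=1 → posterior Gamma(19, 9/2)
obs 4: x=0 → posterior Gamma(19, 11/2)
obs 5: x=1 → posterior Gamma(20, 13/2)
obs 6: x=5 → posterior Gamma(25, 15/2)
obs 7: x=4 → posterior Gamma(29, 17/2)
obs 8: x=4 → posterior Gamma(33, 19/2)
obs 9: x=2 → posterior Gamma(35, 21/2)
obs 10: x=5 → posterior Gamma(40, 23/2)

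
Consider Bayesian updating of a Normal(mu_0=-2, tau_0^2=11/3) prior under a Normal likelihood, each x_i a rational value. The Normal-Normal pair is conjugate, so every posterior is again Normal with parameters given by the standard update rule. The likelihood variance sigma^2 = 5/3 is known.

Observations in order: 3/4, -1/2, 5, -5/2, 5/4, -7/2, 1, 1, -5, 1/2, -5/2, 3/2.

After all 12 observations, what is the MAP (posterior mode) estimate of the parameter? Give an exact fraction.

obs 1: x=3/4 → posterior Normal(-7/64, 55/48)
obs 2: x=-1/2 → posterior Normal(-29/108, 55/81)
obs 3: x=5 → posterior Normal(191/152, 55/114)
obs 4: x=-5/2 → posterior Normal(81/196, 55/147)
obs 5: x=5/4 → posterior Normal(17/30, 11/36)
obs 6: x=-7/2 → posterior Normal(-9/142, 55/213)
obs 7: x=1 → posterior Normal(13/164, 55/246)
obs 8: x=1 → posterior Normal(35/186, 55/279)
obs 9: x=-5 → posterior Normal(-75/208, 55/312)
obs 10: x=1/2 → posterior Normal(-32/115, 11/69)
obs 11: x=-5/2 → posterior Normal(-17/36, 55/378)
obs 12: x=3/2 → posterior Normal(-43/137, 55/411)

-43/137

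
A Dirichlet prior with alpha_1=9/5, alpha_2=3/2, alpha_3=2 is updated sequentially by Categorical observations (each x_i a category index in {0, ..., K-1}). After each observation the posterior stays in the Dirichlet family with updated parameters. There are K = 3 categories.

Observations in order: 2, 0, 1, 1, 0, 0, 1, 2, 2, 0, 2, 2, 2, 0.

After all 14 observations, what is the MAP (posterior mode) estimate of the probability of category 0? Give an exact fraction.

obs 1: x=2 → posterior Dirichlet(9/5, 3/2, 3)
obs 2: x=0 → posterior Dirichlet(14/5, 3/2, 3)
obs 3: x=1 → posterior Dirichlet(14/5, 5/2, 3)
obs 4: x=1 → posterior Dirichlet(14/5, 7/2, 3)
obs 5: x=0 → posterior Dirichlet(19/5, 7/2, 3)
obs 6: x=0 → posterior Dirichlet(24/5, 7/2, 3)
obs 7: x=1 → posterior Dirichlet(24/5, 9/2, 3)
obs 8: x=2 → posterior Dirichlet(24/5, 9/2, 4)
obs 9: x=2 → posterior Dirichlet(24/5, 9/2, 5)
obs 10: x=0 → posterior Dirichlet(29/5, 9/2, 5)
obs 11: x=2 → posterior Dirichlet(29/5, 9/2, 6)
obs 12: x=2 → posterior Dirichlet(29/5, 9/2, 7)
obs 13: x=2 → posterior Dirichlet(29/5, 9/2, 8)
obs 14: x=0 → posterior Dirichlet(34/5, 9/2, 8)

58/163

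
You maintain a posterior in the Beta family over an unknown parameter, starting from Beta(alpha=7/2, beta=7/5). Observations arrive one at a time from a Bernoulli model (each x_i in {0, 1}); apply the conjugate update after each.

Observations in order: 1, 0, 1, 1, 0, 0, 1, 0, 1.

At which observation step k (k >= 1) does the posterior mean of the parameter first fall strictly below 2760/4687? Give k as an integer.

obs 1: x=1 → posterior Beta(9/2, 7/5)
obs 2: x=0 → posterior Beta(9/2, 12/5)
obs 3: x=1 → posterior Beta(11/2, 12/5)
obs 4: x=1 → posterior Beta(13/2, 12/5)
obs 5: x=0 → posterior Beta(13/2, 17/5)
obs 6: x=0 → posterior Beta(13/2, 22/5)
obs 7: x=1 → posterior Beta(15/2, 22/5)
obs 8: x=0 → posterior Beta(15/2, 27/5)
obs 9: x=1 → posterior Beta(17/2, 27/5)

k = 8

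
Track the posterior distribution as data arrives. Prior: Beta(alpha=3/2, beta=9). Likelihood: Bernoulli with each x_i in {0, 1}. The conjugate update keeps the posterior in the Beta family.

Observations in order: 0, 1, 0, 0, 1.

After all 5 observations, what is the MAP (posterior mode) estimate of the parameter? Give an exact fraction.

obs 1: x=0 → posterior Beta(3/2, 10)
obs 2: x=1 → posterior Beta(5/2, 10)
obs 3: x=0 → posterior Beta(5/2, 11)
obs 4: x=0 → posterior Beta(5/2, 12)
obs 5: x=1 → posterior Beta(7/2, 12)

5/27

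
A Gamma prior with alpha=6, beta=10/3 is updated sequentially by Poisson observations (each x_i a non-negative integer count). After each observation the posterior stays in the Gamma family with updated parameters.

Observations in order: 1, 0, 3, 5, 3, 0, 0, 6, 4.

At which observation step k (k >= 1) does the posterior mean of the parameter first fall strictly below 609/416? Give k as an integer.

k = 2

obs 1: x=1 → posterior Gamma(7, 13/3)
obs 2: x=0 → posterior Gamma(7, 16/3)
obs 3: x=3 → posterior Gamma(10, 19/3)
obs 4: x=5 → posterior Gamma(15, 22/3)
obs 5: x=3 → posterior Gamma(18, 25/3)
obs 6: x=0 → posterior Gamma(18, 28/3)
obs 7: x=0 → posterior Gamma(18, 31/3)
obs 8: x=6 → posterior Gamma(24, 34/3)
obs 9: x=4 → posterior Gamma(28, 37/3)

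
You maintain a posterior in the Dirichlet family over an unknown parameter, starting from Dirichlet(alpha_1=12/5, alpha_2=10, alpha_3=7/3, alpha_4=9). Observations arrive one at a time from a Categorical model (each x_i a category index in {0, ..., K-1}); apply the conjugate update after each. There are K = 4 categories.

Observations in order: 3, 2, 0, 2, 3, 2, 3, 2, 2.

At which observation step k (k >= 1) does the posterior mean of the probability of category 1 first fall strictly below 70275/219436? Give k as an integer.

k = 8

obs 1: x=3 → posterior Dirichlet(12/5, 10, 7/3, 10)
obs 2: x=2 → posterior Dirichlet(12/5, 10, 10/3, 10)
obs 3: x=0 → posterior Dirichlet(17/5, 10, 10/3, 10)
obs 4: x=2 → posterior Dirichlet(17/5, 10, 13/3, 10)
obs 5: x=3 → posterior Dirichlet(17/5, 10, 13/3, 11)
obs 6: x=2 → posterior Dirichlet(17/5, 10, 16/3, 11)
obs 7: x=3 → posterior Dirichlet(17/5, 10, 16/3, 12)
obs 8: x=2 → posterior Dirichlet(17/5, 10, 19/3, 12)
obs 9: x=2 → posterior Dirichlet(17/5, 10, 22/3, 12)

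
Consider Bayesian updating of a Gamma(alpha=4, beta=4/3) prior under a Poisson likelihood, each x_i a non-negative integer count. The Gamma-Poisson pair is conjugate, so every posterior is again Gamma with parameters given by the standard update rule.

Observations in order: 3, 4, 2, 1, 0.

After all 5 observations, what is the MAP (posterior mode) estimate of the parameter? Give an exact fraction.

obs 1: x=3 → posterior Gamma(7, 7/3)
obs 2: x=4 → posterior Gamma(11, 10/3)
obs 3: x=2 → posterior Gamma(13, 13/3)
obs 4: x=1 → posterior Gamma(14, 16/3)
obs 5: x=0 → posterior Gamma(14, 19/3)

39/19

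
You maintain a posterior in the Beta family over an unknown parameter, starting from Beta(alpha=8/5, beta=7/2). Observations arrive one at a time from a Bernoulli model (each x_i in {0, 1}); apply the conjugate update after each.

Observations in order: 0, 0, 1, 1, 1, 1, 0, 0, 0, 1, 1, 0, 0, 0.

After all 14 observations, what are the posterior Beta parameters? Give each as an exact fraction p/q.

alpha=38/5, beta=23/2

obs 1: x=0 → posterior Beta(8/5, 9/2)
obs 2: x=0 → posterior Beta(8/5, 11/2)
obs 3: x=1 → posterior Beta(13/5, 11/2)
obs 4: x=1 → posterior Beta(18/5, 11/2)
obs 5: x=1 → posterior Beta(23/5, 11/2)
obs 6: x=1 → posterior Beta(28/5, 11/2)
obs 7: x=0 → posterior Beta(28/5, 13/2)
obs 8: x=0 → posterior Beta(28/5, 15/2)
obs 9: x=0 → posterior Beta(28/5, 17/2)
obs 10: x=1 → posterior Beta(33/5, 17/2)
obs 11: x=1 → posterior Beta(38/5, 17/2)
obs 12: x=0 → posterior Beta(38/5, 19/2)
obs 13: x=0 → posterior Beta(38/5, 21/2)
obs 14: x=0 → posterior Beta(38/5, 23/2)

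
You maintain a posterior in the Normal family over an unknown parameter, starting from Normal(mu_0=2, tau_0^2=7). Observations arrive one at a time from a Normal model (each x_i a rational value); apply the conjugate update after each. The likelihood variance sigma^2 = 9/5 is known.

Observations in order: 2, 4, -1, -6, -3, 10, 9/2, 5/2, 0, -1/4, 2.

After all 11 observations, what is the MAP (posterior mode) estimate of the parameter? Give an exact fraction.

obs 1: x=2 → posterior Normal(2, 63/44)
obs 2: x=4 → posterior Normal(228/79, 63/79)
obs 3: x=-1 → posterior Normal(193/114, 21/38)
obs 4: x=-6 → posterior Normal(-17/149, 63/149)
obs 5: x=-3 → posterior Normal(-61/92, 63/184)
obs 6: x=10 → posterior Normal(76/73, 21/73)
obs 7: x=9/2 → posterior Normal(771/508, 63/254)
obs 8: x=5/2 → posterior Normal(473/289, 63/289)
obs 9: x=0 → posterior Normal(473/324, 7/36)
obs 10: x=-1/4 → posterior Normal(1857/1436, 63/359)
obs 11: x=2 → posterior Normal(2137/1576, 63/394)

2137/1576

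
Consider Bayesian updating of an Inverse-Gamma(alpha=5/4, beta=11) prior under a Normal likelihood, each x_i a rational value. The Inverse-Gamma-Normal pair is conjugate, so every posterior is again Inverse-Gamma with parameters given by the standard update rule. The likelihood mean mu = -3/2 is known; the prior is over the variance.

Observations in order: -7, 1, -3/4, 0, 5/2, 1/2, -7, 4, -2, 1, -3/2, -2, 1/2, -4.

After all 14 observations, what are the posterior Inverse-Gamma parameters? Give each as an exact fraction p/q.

obs 1: x=-7 → posterior Inverse-Gamma(7/4, 209/8)
obs 2: x=1 → posterior Inverse-Gamma(9/4, 117/4)
obs 3: x=-3/4 → posterior Inverse-Gamma(11/4, 945/32)
obs 4: x=0 → posterior Inverse-Gamma(13/4, 981/32)
obs 5: x=5/2 → posterior Inverse-Gamma(15/4, 1237/32)
obs 6: x=1/2 → posterior Inverse-Gamma(17/4, 1301/32)
obs 7: x=-7 → posterior Inverse-Gamma(19/4, 1785/32)
obs 8: x=4 → posterior Inverse-Gamma(21/4, 2269/32)
obs 9: x=-2 → posterior Inverse-Gamma(23/4, 2273/32)
obs 10: x=1 → posterior Inverse-Gamma(25/4, 2373/32)
obs 11: x=-3/2 → posterior Inverse-Gamma(27/4, 2373/32)
obs 12: x=-2 → posterior Inverse-Gamma(29/4, 2377/32)
obs 13: x=1/2 → posterior Inverse-Gamma(31/4, 2441/32)
obs 14: x=-4 → posterior Inverse-Gamma(33/4, 2541/32)

alpha=33/4, beta=2541/32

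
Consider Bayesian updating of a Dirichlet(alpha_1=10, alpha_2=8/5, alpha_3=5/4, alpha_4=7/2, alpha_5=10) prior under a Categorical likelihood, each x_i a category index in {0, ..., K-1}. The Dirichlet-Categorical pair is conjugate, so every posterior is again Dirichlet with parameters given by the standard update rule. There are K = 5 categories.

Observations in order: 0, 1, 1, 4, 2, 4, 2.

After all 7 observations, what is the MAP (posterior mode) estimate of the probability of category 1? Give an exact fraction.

52/567

obs 1: x=0 → posterior Dirichlet(11, 8/5, 5/4, 7/2, 10)
obs 2: x=1 → posterior Dirichlet(11, 13/5, 5/4, 7/2, 10)
obs 3: x=1 → posterior Dirichlet(11, 18/5, 5/4, 7/2, 10)
obs 4: x=4 → posterior Dirichlet(11, 18/5, 5/4, 7/2, 11)
obs 5: x=2 → posterior Dirichlet(11, 18/5, 9/4, 7/2, 11)
obs 6: x=4 → posterior Dirichlet(11, 18/5, 9/4, 7/2, 12)
obs 7: x=2 → posterior Dirichlet(11, 18/5, 13/4, 7/2, 12)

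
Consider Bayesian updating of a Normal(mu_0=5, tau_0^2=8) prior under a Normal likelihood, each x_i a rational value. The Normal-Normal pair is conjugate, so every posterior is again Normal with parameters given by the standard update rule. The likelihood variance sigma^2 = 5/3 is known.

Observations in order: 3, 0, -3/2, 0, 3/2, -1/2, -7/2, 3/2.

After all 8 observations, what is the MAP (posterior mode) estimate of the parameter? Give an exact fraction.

obs 1: x=3 → posterior Normal(97/29, 40/29)
obs 2: x=0 → posterior Normal(97/53, 40/53)
obs 3: x=-3/2 → posterior Normal(61/77, 40/77)
obs 4: x=0 → posterior Normal(61/101, 40/101)
obs 5: x=3/2 → posterior Normal(97/125, 8/25)
obs 6: x=-1/2 → posterior Normal(85/149, 40/149)
obs 7: x=-7/2 → posterior Normal(1/173, 40/173)
obs 8: x=3/2 → posterior Normal(37/197, 40/197)

37/197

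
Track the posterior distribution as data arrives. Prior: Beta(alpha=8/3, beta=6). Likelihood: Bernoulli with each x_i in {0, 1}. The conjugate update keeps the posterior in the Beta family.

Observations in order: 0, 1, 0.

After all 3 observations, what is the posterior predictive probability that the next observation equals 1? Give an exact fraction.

11/35

obs 1: x=0 → posterior Beta(8/3, 7)
obs 2: x=1 → posterior Beta(11/3, 7)
obs 3: x=0 → posterior Beta(11/3, 8)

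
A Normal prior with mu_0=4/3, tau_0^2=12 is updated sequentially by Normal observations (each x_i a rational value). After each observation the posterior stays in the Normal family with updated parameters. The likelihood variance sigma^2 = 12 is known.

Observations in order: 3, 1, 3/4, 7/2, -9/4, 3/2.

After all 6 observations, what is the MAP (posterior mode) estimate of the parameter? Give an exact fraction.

53/42

obs 1: x=3 → posterior Normal(13/6, 6)
obs 2: x=1 → posterior Normal(16/9, 4)
obs 3: x=3/4 → posterior Normal(73/48, 3)
obs 4: x=7/2 → posterior Normal(23/12, 12/5)
obs 5: x=-9/4 → posterior Normal(11/9, 2)
obs 6: x=3/2 → posterior Normal(53/42, 12/7)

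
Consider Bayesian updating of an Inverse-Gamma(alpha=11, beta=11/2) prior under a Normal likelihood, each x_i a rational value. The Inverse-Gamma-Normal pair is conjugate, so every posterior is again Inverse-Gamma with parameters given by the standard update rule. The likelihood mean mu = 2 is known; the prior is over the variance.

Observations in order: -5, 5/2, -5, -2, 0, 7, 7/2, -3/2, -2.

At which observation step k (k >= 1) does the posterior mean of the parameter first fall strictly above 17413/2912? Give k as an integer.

k = 8

obs 1: x=-5 → posterior Inverse-Gamma(23/2, 30)
obs 2: x=5/2 → posterior Inverse-Gamma(12, 241/8)
obs 3: x=-5 → posterior Inverse-Gamma(25/2, 437/8)
obs 4: x=-2 → posterior Inverse-Gamma(13, 501/8)
obs 5: x=0 → posterior Inverse-Gamma(27/2, 517/8)
obs 6: x=7 → posterior Inverse-Gamma(14, 617/8)
obs 7: x=7/2 → posterior Inverse-Gamma(29/2, 313/4)
obs 8: x=-3/2 → posterior Inverse-Gamma(15, 675/8)
obs 9: x=-2 → posterior Inverse-Gamma(31/2, 739/8)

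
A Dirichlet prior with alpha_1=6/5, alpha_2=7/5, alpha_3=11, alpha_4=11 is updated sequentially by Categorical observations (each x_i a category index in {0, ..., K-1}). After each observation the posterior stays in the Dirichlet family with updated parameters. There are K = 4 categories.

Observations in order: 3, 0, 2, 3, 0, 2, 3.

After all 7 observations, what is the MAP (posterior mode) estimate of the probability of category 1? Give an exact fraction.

1/69

obs 1: x=3 → posterior Dirichlet(6/5, 7/5, 11, 12)
obs 2: x=0 → posterior Dirichlet(11/5, 7/5, 11, 12)
obs 3: x=2 → posterior Dirichlet(11/5, 7/5, 12, 12)
obs 4: x=3 → posterior Dirichlet(11/5, 7/5, 12, 13)
obs 5: x=0 → posterior Dirichlet(16/5, 7/5, 12, 13)
obs 6: x=2 → posterior Dirichlet(16/5, 7/5, 13, 13)
obs 7: x=3 → posterior Dirichlet(16/5, 7/5, 13, 14)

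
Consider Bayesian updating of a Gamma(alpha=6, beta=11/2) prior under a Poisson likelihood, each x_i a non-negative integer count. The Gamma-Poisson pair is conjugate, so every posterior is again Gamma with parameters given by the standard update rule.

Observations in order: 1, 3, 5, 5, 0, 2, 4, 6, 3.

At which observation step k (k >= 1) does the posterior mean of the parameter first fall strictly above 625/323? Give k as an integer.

obs 1: x=1 → posterior Gamma(7, 13/2)
obs 2: x=3 → posterior Gamma(10, 15/2)
obs 3: x=5 → posterior Gamma(15, 17/2)
obs 4: x=5 → posterior Gamma(20, 19/2)
obs 5: x=0 → posterior Gamma(20, 21/2)
obs 6: x=2 → posterior Gamma(22, 23/2)
obs 7: x=4 → posterior Gamma(26, 25/2)
obs 8: x=6 → posterior Gamma(32, 27/2)
obs 9: x=3 → posterior Gamma(35, 29/2)

k = 4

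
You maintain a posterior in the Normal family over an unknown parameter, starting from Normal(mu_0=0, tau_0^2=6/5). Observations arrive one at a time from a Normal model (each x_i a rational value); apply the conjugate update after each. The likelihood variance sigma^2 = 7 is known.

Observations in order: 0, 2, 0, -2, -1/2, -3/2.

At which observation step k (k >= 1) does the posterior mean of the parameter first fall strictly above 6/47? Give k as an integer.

obs 1: x=0 → posterior Normal(0, 42/41)
obs 2: x=2 → posterior Normal(12/47, 42/47)
obs 3: x=0 → posterior Normal(12/53, 42/53)
obs 4: x=-2 → posterior Normal(0, 42/59)
obs 5: x=-1/2 → posterior Normal(-3/65, 42/65)
obs 6: x=-3/2 → posterior Normal(-12/71, 42/71)

k = 2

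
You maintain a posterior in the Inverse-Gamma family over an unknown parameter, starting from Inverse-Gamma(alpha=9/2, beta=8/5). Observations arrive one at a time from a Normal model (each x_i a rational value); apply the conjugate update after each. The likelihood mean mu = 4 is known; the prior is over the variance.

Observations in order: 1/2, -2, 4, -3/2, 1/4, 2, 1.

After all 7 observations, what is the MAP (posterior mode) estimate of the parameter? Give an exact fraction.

8701/1440

obs 1: x=1/2 → posterior Inverse-Gamma(5, 309/40)
obs 2: x=-2 → posterior Inverse-Gamma(11/2, 1029/40)
obs 3: x=4 → posterior Inverse-Gamma(6, 1029/40)
obs 4: x=-3/2 → posterior Inverse-Gamma(13/2, 817/20)
obs 5: x=1/4 → posterior Inverse-Gamma(7, 7661/160)
obs 6: x=2 → posterior Inverse-Gamma(15/2, 7981/160)
obs 7: x=1 → posterior Inverse-Gamma(8, 8701/160)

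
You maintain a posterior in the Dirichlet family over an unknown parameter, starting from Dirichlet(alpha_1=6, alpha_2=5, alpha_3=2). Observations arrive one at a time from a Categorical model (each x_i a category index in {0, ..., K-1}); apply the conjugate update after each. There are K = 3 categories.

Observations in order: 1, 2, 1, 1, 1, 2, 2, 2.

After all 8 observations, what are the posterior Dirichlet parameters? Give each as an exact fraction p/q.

obs 1: x=1 → posterior Dirichlet(6, 6, 2)
obs 2: x=2 → posterior Dirichlet(6, 6, 3)
obs 3: x=1 → posterior Dirichlet(6, 7, 3)
obs 4: x=1 → posterior Dirichlet(6, 8, 3)
obs 5: x=1 → posterior Dirichlet(6, 9, 3)
obs 6: x=2 → posterior Dirichlet(6, 9, 4)
obs 7: x=2 → posterior Dirichlet(6, 9, 5)
obs 8: x=2 → posterior Dirichlet(6, 9, 6)

alpha_1=6, alpha_2=9, alpha_3=6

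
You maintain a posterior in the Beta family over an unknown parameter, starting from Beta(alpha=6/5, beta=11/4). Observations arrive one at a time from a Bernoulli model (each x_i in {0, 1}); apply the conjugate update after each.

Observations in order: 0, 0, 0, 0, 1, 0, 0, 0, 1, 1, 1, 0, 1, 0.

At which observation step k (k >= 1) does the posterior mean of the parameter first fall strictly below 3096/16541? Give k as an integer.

obs 1: x=0 → posterior Beta(6/5, 15/4)
obs 2: x=0 → posterior Beta(6/5, 19/4)
obs 3: x=0 → posterior Beta(6/5, 23/4)
obs 4: x=0 → posterior Beta(6/5, 27/4)
obs 5: x=1 → posterior Beta(11/5, 27/4)
obs 6: x=0 → posterior Beta(11/5, 31/4)
obs 7: x=0 → posterior Beta(11/5, 35/4)
obs 8: x=0 → posterior Beta(11/5, 39/4)
obs 9: x=1 → posterior Beta(16/5, 39/4)
obs 10: x=1 → posterior Beta(21/5, 39/4)
obs 11: x=1 → posterior Beta(26/5, 39/4)
obs 12: x=0 → posterior Beta(26/5, 43/4)
obs 13: x=1 → posterior Beta(31/5, 43/4)
obs 14: x=0 → posterior Beta(31/5, 47/4)

k = 3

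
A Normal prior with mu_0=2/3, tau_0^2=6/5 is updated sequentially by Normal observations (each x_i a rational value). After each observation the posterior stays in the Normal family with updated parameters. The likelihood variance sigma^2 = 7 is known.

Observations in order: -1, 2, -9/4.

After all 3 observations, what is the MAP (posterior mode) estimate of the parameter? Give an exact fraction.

95/318

obs 1: x=-1 → posterior Normal(52/123, 42/41)
obs 2: x=2 → posterior Normal(88/141, 42/47)
obs 3: x=-9/4 → posterior Normal(95/318, 42/53)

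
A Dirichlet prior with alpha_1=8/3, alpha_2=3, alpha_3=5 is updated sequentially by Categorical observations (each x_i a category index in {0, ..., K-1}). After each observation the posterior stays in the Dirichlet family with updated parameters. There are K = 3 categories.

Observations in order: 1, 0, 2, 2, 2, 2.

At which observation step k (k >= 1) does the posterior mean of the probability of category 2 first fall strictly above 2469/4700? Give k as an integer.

obs 1: x=1 → posterior Dirichlet(8/3, 4, 5)
obs 2: x=0 → posterior Dirichlet(11/3, 4, 5)
obs 3: x=2 → posterior Dirichlet(11/3, 4, 6)
obs 4: x=2 → posterior Dirichlet(11/3, 4, 7)
obs 5: x=2 → posterior Dirichlet(11/3, 4, 8)
obs 6: x=2 → posterior Dirichlet(11/3, 4, 9)

k = 6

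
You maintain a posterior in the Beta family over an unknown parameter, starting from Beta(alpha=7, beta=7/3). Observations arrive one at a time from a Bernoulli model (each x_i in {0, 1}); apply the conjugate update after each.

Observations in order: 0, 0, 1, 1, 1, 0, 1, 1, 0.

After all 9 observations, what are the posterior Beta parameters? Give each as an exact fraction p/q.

alpha=12, beta=19/3

obs 1: x=0 → posterior Beta(7, 10/3)
obs 2: x=0 → posterior Beta(7, 13/3)
obs 3: x=1 → posterior Beta(8, 13/3)
obs 4: x=1 → posterior Beta(9, 13/3)
obs 5: x=1 → posterior Beta(10, 13/3)
obs 6: x=0 → posterior Beta(10, 16/3)
obs 7: x=1 → posterior Beta(11, 16/3)
obs 8: x=1 → posterior Beta(12, 16/3)
obs 9: x=0 → posterior Beta(12, 19/3)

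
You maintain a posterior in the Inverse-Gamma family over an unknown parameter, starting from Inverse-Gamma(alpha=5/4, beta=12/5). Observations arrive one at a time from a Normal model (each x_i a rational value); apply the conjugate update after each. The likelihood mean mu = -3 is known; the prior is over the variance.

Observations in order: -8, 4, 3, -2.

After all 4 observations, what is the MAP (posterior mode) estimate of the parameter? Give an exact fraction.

obs 1: x=-8 → posterior Inverse-Gamma(7/4, 149/10)
obs 2: x=4 → posterior Inverse-Gamma(9/4, 197/5)
obs 3: x=3 → posterior Inverse-Gamma(11/4, 287/5)
obs 4: x=-2 → posterior Inverse-Gamma(13/4, 579/10)

1158/85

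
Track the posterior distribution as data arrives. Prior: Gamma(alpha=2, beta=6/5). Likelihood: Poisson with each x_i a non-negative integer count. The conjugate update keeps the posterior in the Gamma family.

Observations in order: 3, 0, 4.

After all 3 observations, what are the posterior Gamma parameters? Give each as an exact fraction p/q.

obs 1: x=3 → posterior Gamma(5, 11/5)
obs 2: x=0 → posterior Gamma(5, 16/5)
obs 3: x=4 → posterior Gamma(9, 21/5)

alpha=9, beta=21/5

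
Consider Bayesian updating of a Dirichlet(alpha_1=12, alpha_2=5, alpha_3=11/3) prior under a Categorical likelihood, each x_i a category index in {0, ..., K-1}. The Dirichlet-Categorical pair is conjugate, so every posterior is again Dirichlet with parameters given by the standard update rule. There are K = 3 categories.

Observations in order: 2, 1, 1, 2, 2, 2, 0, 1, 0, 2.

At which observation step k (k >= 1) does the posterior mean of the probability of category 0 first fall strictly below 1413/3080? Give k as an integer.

k = 6

obs 1: x=2 → posterior Dirichlet(12, 5, 14/3)
obs 2: x=1 → posterior Dirichlet(12, 6, 14/3)
obs 3: x=1 → posterior Dirichlet(12, 7, 14/3)
obs 4: x=2 → posterior Dirichlet(12, 7, 17/3)
obs 5: x=2 → posterior Dirichlet(12, 7, 20/3)
obs 6: x=2 → posterior Dirichlet(12, 7, 23/3)
obs 7: x=0 → posterior Dirichlet(13, 7, 23/3)
obs 8: x=1 → posterior Dirichlet(13, 8, 23/3)
obs 9: x=0 → posterior Dirichlet(14, 8, 23/3)
obs 10: x=2 → posterior Dirichlet(14, 8, 26/3)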